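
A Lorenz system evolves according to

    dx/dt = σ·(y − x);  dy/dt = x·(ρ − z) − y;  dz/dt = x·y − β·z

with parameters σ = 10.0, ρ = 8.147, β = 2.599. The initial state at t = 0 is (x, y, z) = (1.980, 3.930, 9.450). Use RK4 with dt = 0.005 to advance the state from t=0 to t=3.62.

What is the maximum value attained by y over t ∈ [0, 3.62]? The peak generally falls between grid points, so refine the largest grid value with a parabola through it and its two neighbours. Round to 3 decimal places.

t=0.000: state=(1.980, 3.930, 9.450)
step 1 (dt=0.005): k1=(19.500, -6.510, -16.779), k2=(18.850, -6.472, -16.512), k3=(18.867, -6.471, -16.519), k4=(18.233, -6.429, -16.261); state += dt/6·(k1+2k2+2k3+k4)
t=0.005: state=(2.074, 3.898, 9.367)
t=0.010: state=(2.162, 3.866, 9.287)
t=0.015: state=(2.245, 3.834, 9.210)
continuing one RK4 step at a time; state shown every 40 steps (Δt=0.2):
t=0.200: state=(3.190, 3.251, 7.180)
t=0.400: state=(3.419, 3.649, 6.014)
t=0.600: state=(4.099, 4.511, 5.989)
t=0.800: state=(4.822, 5.060, 7.005)
t=1.000: state=(4.860, 4.668, 7.935)
t=1.200: state=(4.291, 3.994, 7.772)
t=1.400: state=(3.892, 3.812, 7.044)
t=1.600: state=(3.964, 4.099, 6.584)
t=1.800: state=(4.322, 4.512, 6.720)
t=2.000: state=(4.590, 4.643, 7.232)
t=2.200: state=(4.513, 4.399, 7.535)
t=2.400: state=(4.249, 4.129, 7.371)
t=2.600: state=(4.110, 4.099, 7.034)
t=2.800: state=(4.189, 4.268, 6.882)
t=3.000: state=(4.361, 4.438, 7.011)
t=3.200: state=(4.444, 4.445, 7.242)
t=3.400: state=(4.375, 4.316, 7.323)
t=3.600: state=(4.259, 4.213, 7.213)
t=3.620: state=(4.250, 4.209, 7.196)
largest grid value and its neighbours: y(0.810)=5.06321, y(0.815)=5.06371, y(0.820)=5.06353
parabola through these three points peaks at t≈0.816 with y≈5.06373

max y = 5.064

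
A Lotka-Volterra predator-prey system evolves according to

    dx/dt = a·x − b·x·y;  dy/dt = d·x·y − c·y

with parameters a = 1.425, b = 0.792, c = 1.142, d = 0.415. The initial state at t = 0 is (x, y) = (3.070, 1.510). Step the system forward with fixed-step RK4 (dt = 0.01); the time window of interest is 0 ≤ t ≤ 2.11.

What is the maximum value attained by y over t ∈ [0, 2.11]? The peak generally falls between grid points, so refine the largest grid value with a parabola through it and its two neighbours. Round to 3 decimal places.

t=0.000: state=(3.070, 1.510)
step 1 (dt=0.01): k1=(0.703, 0.199), k2=(0.702, 0.202), k3=(0.702, 0.202), k4=(0.700, 0.204); state += dt/6·(k1+2k2+2k3+k4)
t=0.010: state=(3.077, 1.512)
t=0.020: state=(3.084, 1.514)
t=0.030: state=(3.091, 1.516)
continuing one RK4 step at a time; state shown every 10 steps (Δt=0.1):
t=0.100: state=(3.138, 1.532)
t=0.200: state=(3.202, 1.559)
t=0.300: state=(3.260, 1.590)
t=0.400: state=(3.310, 1.626)
t=0.500: state=(3.350, 1.666)
t=0.600: state=(3.380, 1.709)
t=0.700: state=(3.398, 1.754)
t=0.800: state=(3.404, 1.802)
t=0.900: state=(3.396, 1.852)
t=1.000: state=(3.376, 1.901)
t=1.100: state=(3.342, 1.950)
t=1.200: state=(3.296, 1.996)
t=1.300: state=(3.240, 2.040)
t=1.400: state=(3.173, 2.079)
t=1.500: state=(3.100, 2.112)
t=1.600: state=(3.021, 2.139)
t=1.700: state=(2.938, 2.160)
t=1.800: state=(2.854, 2.173)
t=1.900: state=(2.770, 2.178)
t=2.000: state=(2.688, 2.176)
t=2.100: state=(2.610, 2.167)
t=2.110: state=(2.602, 2.165)
largest grid value and its neighbours: y(1.910)=2.17803, y(1.920)=2.17808, y(1.930)=2.17805
parabola through these three points peaks at t≈1.922 with y≈2.17808

max y = 2.178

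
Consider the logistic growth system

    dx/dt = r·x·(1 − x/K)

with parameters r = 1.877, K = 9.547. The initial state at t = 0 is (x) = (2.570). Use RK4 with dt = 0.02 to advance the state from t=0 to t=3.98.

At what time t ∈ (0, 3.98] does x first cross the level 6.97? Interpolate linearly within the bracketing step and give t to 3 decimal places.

t = 1.062

t=0.000: state=(2.570)
step 1 (dt=0.02): k1=(3.525), k2=(3.556), k3=(3.556), k4=(3.586); state += dt/6·(k1+2k2+2k3+k4)
t=0.020: state=(2.641)
t=0.040: state=(2.713)
t=0.060: state=(2.787)
continuing one RK4 step at a time; state shown every 10 steps (Δt=0.2):
t=0.200: state=(3.332)
t=0.400: state=(4.185)
t=0.600: state=(5.077)
t=0.800: state=(5.949)
t=1.000: state=(6.745)
t=1.060: state=(6.962)
next step: t=1.080: state=(7.032) — x has crossed 6.97
linear interpolation between t=1.060 (6.96231) and t=1.080 (7.03246) → t≈1.062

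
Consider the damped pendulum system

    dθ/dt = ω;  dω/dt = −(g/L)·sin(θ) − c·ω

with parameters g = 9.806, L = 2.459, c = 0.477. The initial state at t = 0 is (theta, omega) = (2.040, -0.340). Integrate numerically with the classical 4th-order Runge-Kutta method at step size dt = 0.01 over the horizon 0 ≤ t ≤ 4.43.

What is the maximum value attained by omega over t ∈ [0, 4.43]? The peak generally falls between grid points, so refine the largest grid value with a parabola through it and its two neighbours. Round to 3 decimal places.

t=0.000: state=(2.040, -0.340)
step 1 (dt=0.01): k1=(-0.340, -3.395), k2=(-0.357, -3.390), k3=(-0.357, -3.390), k4=(-0.374, -3.385); state += dt/6·(k1+2k2+2k3+k4)
t=0.010: state=(2.036, -0.374)
t=0.020: state=(2.033, -0.408)
t=0.030: state=(2.028, -0.441)
continuing one RK4 step at a time; state shown every 20 steps (Δt=0.2):
t=0.200: state=(1.905, -1.006)
t=0.400: state=(1.639, -1.656)
t=0.600: state=(1.246, -2.255)
t=0.800: state=(0.748, -2.684)
t=1.000: state=(0.195, -2.779)
t=1.200: state=(-0.336, -2.466)
t=1.400: state=(-0.770, -1.836)
t=1.600: state=(-1.061, -1.061)
t=1.800: state=(-1.194, -0.273)
t=2.000: state=(-1.174, 0.460)
t=2.200: state=(-1.016, 1.097)
t=2.400: state=(-0.745, 1.584)
t=2.600: state=(-0.397, 1.851)
t=2.800: state=(-0.024, 1.838)
t=3.000: state=(0.320, 1.553)
t=3.200: state=(0.585, 1.074)
t=3.400: state=(0.743, 0.501)
t=3.600: state=(0.785, -0.076)
t=3.800: state=(0.717, -0.592)
t=4.000: state=(0.556, -0.993)
t=4.200: state=(0.330, -1.230)
t=4.400: state=(0.077, -1.270)
t=4.430: state=(0.039, -1.259)
largest grid value and its neighbours: omega(2.680)=1.88027, omega(2.690)=1.88072, omega(2.700)=1.88043
parabola through these three points peaks at t≈2.691 with omega≈1.88072

max omega = 1.881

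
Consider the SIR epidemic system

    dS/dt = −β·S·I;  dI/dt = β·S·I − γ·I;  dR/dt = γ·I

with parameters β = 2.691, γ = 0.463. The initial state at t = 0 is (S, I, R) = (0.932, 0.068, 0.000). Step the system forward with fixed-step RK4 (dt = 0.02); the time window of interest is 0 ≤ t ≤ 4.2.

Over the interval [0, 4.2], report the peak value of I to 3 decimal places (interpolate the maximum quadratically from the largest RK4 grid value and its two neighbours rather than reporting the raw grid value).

max I = 0.537

t=0.000: state=(0.932, 0.068, 0.000)
step 1 (dt=0.02): k1=(-0.171, 0.139, 0.031), k2=(-0.174, 0.142, 0.032), k3=(-0.174, 0.142, 0.032), k4=(-0.177, 0.144, 0.033); state += dt/6·(k1+2k2+2k3+k4)
t=0.020: state=(0.929, 0.071, 0.001)
t=0.040: state=(0.925, 0.074, 0.001)
t=0.060: state=(0.921, 0.077, 0.002)
continuing one RK4 step at a time; state shown every 10 steps (Δt=0.2):
t=0.200: state=(0.891, 0.101, 0.008)
t=0.400: state=(0.834, 0.147, 0.019)
t=0.600: state=(0.759, 0.206, 0.035)
t=0.800: state=(0.667, 0.276, 0.058)
t=1.000: state=(0.564, 0.350, 0.087)
t=1.200: state=(0.458, 0.420, 0.122)
t=1.400: state=(0.359, 0.477, 0.164)
t=1.600: state=(0.275, 0.515, 0.210)
t=1.800: state=(0.207, 0.534, 0.259)
t=2.000: state=(0.155, 0.536, 0.308)
t=2.200: state=(0.117, 0.526, 0.358)
t=2.400: state=(0.088, 0.506, 0.405)
t=2.600: state=(0.068, 0.481, 0.451)
t=2.800: state=(0.053, 0.453, 0.494)
t=3.000: state=(0.042, 0.423, 0.535)
t=3.200: state=(0.033, 0.394, 0.573)
t=3.400: state=(0.027, 0.365, 0.608)
t=3.600: state=(0.023, 0.337, 0.640)
t=3.800: state=(0.019, 0.311, 0.670)
t=4.000: state=(0.016, 0.286, 0.698)
t=4.200: state=(0.014, 0.263, 0.723)
largest grid value and its neighbours: I(1.900)=0.53710, I(1.920)=0.53724, I(1.940)=0.53723
parabola through these three points peaks at t≈1.929 with I≈0.53726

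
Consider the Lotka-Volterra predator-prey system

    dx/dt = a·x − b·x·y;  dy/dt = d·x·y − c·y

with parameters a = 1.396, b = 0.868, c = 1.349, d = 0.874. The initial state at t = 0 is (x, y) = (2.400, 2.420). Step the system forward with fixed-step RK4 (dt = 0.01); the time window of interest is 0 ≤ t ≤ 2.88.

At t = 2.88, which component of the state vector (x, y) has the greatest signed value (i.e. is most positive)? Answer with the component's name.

largest component: x

t=0.000: state=(2.400, 2.420)
step 1 (dt=0.01): k1=(-1.691, 1.812), k2=(-1.704, 1.800), k3=(-1.704, 1.800), k4=(-1.716, 1.789); state += dt/6·(k1+2k2+2k3+k4)
t=0.010: state=(2.383, 2.438)
t=0.020: state=(2.366, 2.456)
t=0.030: state=(2.348, 2.473)
continuing one RK4 step at a time; state shown every 10 steps (Δt=0.1):
t=0.100: state=(2.220, 2.588)
t=0.200: state=(2.027, 2.723)
t=0.300: state=(1.832, 2.816)
t=0.400: state=(1.645, 2.864)
t=0.500: state=(1.475, 2.868)
t=0.600: state=(1.324, 2.832)
t=0.700: state=(1.194, 2.762)
t=0.800: state=(1.084, 2.665)
t=0.900: state=(0.994, 2.550)
t=1.000: state=(0.921, 2.423)
t=1.100: state=(0.863, 2.288)
t=1.200: state=(0.819, 2.152)
t=1.300: state=(0.786, 2.017)
t=1.400: state=(0.763, 1.885)
t=1.500: state=(0.749, 1.760)
t=1.600: state=(0.743, 1.641)
t=1.700: state=(0.744, 1.530)
t=1.800: state=(0.753, 1.427)
t=1.900: state=(0.768, 1.333)
t=2.000: state=(0.789, 1.247)
t=2.100: state=(0.817, 1.168)
t=2.200: state=(0.852, 1.098)
t=2.300: state=(0.893, 1.036)
t=2.400: state=(0.941, 0.980)
t=2.500: state=(0.995, 0.932)
t=2.600: state=(1.057, 0.891)
t=2.700: state=(1.127, 0.856)
t=2.800: state=(1.205, 0.829)
t=2.880: state=(1.272, 0.811)
compare at T: x=1.272, y=0.811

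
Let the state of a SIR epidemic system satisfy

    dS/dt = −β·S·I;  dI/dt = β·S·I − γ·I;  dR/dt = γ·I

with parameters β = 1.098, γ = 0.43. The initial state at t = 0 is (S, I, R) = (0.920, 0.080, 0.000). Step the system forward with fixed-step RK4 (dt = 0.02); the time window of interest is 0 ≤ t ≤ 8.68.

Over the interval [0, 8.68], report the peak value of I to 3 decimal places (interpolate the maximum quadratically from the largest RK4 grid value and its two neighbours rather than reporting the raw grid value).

t=0.000: state=(0.920, 0.080, 0.000)
step 1 (dt=0.02): k1=(-0.081, 0.046, 0.034), k2=(-0.081, 0.047, 0.035), k3=(-0.081, 0.047, 0.035), k4=(-0.082, 0.047, 0.035); state += dt/6·(k1+2k2+2k3+k4)
t=0.020: state=(0.918, 0.081, 0.001)
t=0.040: state=(0.917, 0.082, 0.001)
t=0.060: state=(0.915, 0.083, 0.002)
continuing one RK4 step at a time; state shown every 25 steps (Δt=0.5):
t=0.500: state=(0.874, 0.106, 0.020)
t=1.000: state=(0.819, 0.136, 0.046)
t=1.500: state=(0.753, 0.169, 0.078)
t=2.000: state=(0.680, 0.202, 0.118)
t=2.500: state=(0.604, 0.231, 0.165)
t=3.000: state=(0.528, 0.254, 0.217)
t=3.500: state=(0.457, 0.269, 0.274)
t=4.000: state=(0.394, 0.274, 0.332)
t=4.500: state=(0.339, 0.270, 0.391)
t=5.000: state=(0.293, 0.259, 0.448)
t=5.500: state=(0.255, 0.243, 0.502)
t=6.000: state=(0.225, 0.223, 0.552)
t=6.500: state=(0.200, 0.202, 0.598)
t=7.000: state=(0.180, 0.181, 0.639)
t=7.500: state=(0.164, 0.161, 0.676)
t=8.000: state=(0.151, 0.141, 0.708)
t=8.500: state=(0.140, 0.123, 0.736)
t=8.680: state=(0.137, 0.117, 0.746)
largest grid value and its neighbours: I(4.000)=0.27390, I(4.020)=0.27390, I(4.040)=0.27390
parabola through these three points peaks at t≈4.020 with I≈0.27390

max I = 0.274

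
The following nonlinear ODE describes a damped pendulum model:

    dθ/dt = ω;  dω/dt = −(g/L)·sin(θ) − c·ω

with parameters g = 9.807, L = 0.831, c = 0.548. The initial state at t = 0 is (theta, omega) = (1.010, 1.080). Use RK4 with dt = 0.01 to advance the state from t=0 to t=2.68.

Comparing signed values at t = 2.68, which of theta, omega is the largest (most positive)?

largest component: theta

t=0.000: state=(1.010, 1.080)
step 1 (dt=0.01): k1=(1.080, -10.586), k2=(1.027, -10.590), k3=(1.027, -10.589), k4=(0.974, -10.592); state += dt/6·(k1+2k2+2k3+k4)
t=0.010: state=(1.020, 0.974)
t=0.020: state=(1.029, 0.868)
t=0.030: state=(1.038, 0.762)
continuing one RK4 step at a time; state shown every 10 steps (Δt=0.1):
t=0.100: state=(1.065, 0.028)
t=0.200: state=(1.017, -0.969)
t=0.300: state=(0.875, -1.853)
t=0.400: state=(0.653, -2.551)
t=0.500: state=(0.374, -2.979)
t=0.600: state=(0.069, -3.071)
t=0.700: state=(-0.228, -2.812)
t=0.800: state=(-0.484, -2.256)
t=0.900: state=(-0.673, -1.502)
t=1.000: state=(-0.781, -0.653)
t=1.100: state=(-0.803, 0.205)
t=1.200: state=(-0.742, 1.001)
t=1.300: state=(-0.607, 1.669)
t=1.400: state=(-0.415, 2.144)
t=1.500: state=(-0.187, 2.370)
t=1.600: state=(0.050, 2.320)
t=1.700: state=(0.269, 2.011)
t=1.800: state=(0.445, 1.497)
t=1.900: state=(0.564, 0.857)
t=2.000: state=(0.615, 0.167)
t=2.100: state=(0.598, -0.502)
t=2.200: state=(0.518, -1.087)
t=2.300: state=(0.385, -1.533)
t=2.400: state=(0.217, -1.793)
t=2.500: state=(0.034, -1.840)
t=2.600: state=(-0.144, -1.676)
t=2.680: state=(-0.268, -1.414)
compare at T: theta=-0.268, omega=-1.414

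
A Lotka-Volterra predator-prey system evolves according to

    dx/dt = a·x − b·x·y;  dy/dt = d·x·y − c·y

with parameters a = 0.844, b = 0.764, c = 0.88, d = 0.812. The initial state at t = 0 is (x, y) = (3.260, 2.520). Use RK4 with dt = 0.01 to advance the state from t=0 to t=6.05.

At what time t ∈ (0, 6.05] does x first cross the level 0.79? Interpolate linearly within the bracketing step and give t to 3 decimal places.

t = 0.728

t=0.000: state=(3.260, 2.520)
step 1 (dt=0.01): k1=(-3.525, 4.453), k2=(-3.561, 4.456), k3=(-3.561, 4.456), k4=(-3.596, 4.458); state += dt/6·(k1+2k2+2k3+k4)
t=0.010: state=(3.224, 2.565)
t=0.020: state=(3.188, 2.609)
t=0.030: state=(3.151, 2.654)
continuing one RK4 step at a time; state shown every 20 steps (Δt=0.2):
t=0.200: state=(2.457, 3.368)
t=0.400: state=(1.656, 3.938)
t=0.600: state=(1.056, 4.102)
t=0.720: state=(0.804, 4.039)
next step: t=0.730: state=(0.786, 4.029) — x has crossed 0.79
linear interpolation between t=0.720 (0.80370) and t=0.730 (0.78591) → t≈0.728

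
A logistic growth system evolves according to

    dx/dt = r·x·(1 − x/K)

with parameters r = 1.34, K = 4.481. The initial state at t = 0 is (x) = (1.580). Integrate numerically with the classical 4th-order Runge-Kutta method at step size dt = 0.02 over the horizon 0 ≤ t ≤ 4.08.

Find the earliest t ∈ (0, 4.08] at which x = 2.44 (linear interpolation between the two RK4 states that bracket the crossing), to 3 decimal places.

t=0.000: state=(1.580)
step 1 (dt=0.02): k1=(1.371), k2=(1.376), k3=(1.376), k4=(1.381); state += dt/6·(k1+2k2+2k3+k4)
t=0.020: state=(1.608)
t=0.040: state=(1.635)
t=0.060: state=(1.663)
continuing one RK4 step at a time; state shown every 10 steps (Δt=0.2):
t=0.200: state=(1.864)
t=0.400: state=(2.160)
t=0.580: state=(2.430)
next step: t=0.600: state=(2.460) — x has crossed 2.44
linear interpolation between t=0.580 (2.43001) and t=0.600 (2.45978) → t≈0.587

t = 0.587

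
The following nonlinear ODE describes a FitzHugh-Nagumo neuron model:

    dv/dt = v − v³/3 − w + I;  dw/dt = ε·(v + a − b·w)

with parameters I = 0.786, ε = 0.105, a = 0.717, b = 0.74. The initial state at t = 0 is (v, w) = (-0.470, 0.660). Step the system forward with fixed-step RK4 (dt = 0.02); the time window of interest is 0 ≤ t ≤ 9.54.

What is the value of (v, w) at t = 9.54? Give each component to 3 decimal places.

t=0.000: state=(-0.470, 0.660)
step 1 (dt=0.02): k1=(-0.309, -0.025), k2=(-0.312, -0.026), k3=(-0.312, -0.026), k4=(-0.314, -0.026); state += dt/6·(k1+2k2+2k3+k4)
t=0.020: state=(-0.476, 0.659)
t=0.040: state=(-0.483, 0.659)
t=0.060: state=(-0.489, 0.658)
continuing one RK4 step at a time; state shown every 25 steps (Δt=0.5):
t=0.500: state=(-0.652, 0.643)
t=1.000: state=(-0.880, 0.616)
t=1.500: state=(-1.117, 0.578)
t=2.000: state=(-1.307, 0.530)
t=2.500: state=(-1.422, 0.476)
t=3.000: state=(-1.469, 0.420)
t=3.500: state=(-1.475, 0.365)
t=4.000: state=(-1.458, 0.313)
t=4.500: state=(-1.429, 0.263)
t=5.000: state=(-1.393, 0.218)
t=5.500: state=(-1.353, 0.176)
t=6.000: state=(-1.310, 0.137)
t=6.500: state=(-1.265, 0.103)
t=7.000: state=(-1.217, 0.072)
t=7.500: state=(-1.167, 0.044)
t=8.000: state=(-1.113, 0.021)
t=8.500: state=(-1.055, 0.001)
t=9.000: state=(-0.991, -0.014)
t=9.500: state=(-0.920, -0.026)
t=9.540: state=(-0.914, -0.027)

(v, w) = (-0.914, -0.027)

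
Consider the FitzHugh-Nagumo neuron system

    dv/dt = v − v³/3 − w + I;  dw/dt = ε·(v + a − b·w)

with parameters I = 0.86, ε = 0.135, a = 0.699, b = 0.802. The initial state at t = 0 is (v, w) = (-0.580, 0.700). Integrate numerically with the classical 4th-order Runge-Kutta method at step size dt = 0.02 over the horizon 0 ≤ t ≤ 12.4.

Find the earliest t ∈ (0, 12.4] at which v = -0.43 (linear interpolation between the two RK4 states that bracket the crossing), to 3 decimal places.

t=0.000: state=(-0.580, 0.700)
step 1 (dt=0.02): k1=(-0.355, -0.060), k2=(-0.357, -0.060), k3=(-0.357, -0.060), k4=(-0.358, -0.061); state += dt/6·(k1+2k2+2k3+k4)
t=0.020: state=(-0.587, 0.699)
t=0.040: state=(-0.594, 0.698)
t=0.060: state=(-0.602, 0.696)
continuing one RK4 step at a time; state shown every 25 steps (Δt=0.5):
t=0.500: state=(-0.777, 0.665)
t=1.000: state=(-0.993, 0.617)
t=1.500: state=(-1.185, 0.559)
t=2.000: state=(-1.315, 0.493)
t=2.500: state=(-1.378, 0.424)
t=3.000: state=(-1.391, 0.356)
t=3.500: state=(-1.373, 0.292)
t=4.000: state=(-1.337, 0.234)
t=4.500: state=(-1.289, 0.181)
t=5.000: state=(-1.234, 0.135)
t=5.500: state=(-1.172, 0.094)
t=6.000: state=(-1.103, 0.061)
t=6.500: state=(-1.028, 0.033)
t=7.000: state=(-0.942, 0.013)
t=7.500: state=(-0.842, -0.001)
t=8.000: state=(-0.721, -0.006)
t=8.500: state=(-0.566, -0.002)
t=8.840: state=(-0.430, 0.007)
next step: t=8.860: state=(-0.421, 0.007) — v has crossed -0.43
linear interpolation between t=8.840 (-0.43011) and t=8.860 (-0.42105) → t≈8.840

t = 8.840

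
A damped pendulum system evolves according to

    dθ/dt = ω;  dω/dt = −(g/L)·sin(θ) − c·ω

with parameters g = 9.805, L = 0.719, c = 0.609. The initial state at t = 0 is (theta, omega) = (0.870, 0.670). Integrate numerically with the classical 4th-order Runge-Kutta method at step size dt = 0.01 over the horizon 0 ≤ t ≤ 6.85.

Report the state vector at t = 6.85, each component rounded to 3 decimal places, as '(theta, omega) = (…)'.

t=0.000: state=(0.870, 0.670)
step 1 (dt=0.01): k1=(0.670, -10.831), k2=(0.616, -10.828), k3=(0.616, -10.825), k4=(0.562, -10.819); state += dt/6·(k1+2k2+2k3+k4)
t=0.010: state=(0.876, 0.562)
t=0.020: state=(0.881, 0.454)
t=0.030: state=(0.885, 0.346)
continuing one RK4 step at a time; state shown every 25 steps (Δt=0.25):
t=0.250: state=(0.716, -1.781)
t=0.500: state=(0.099, -2.802)
t=0.750: state=(-0.500, -1.690)
t=1.000: state=(-0.664, 0.405)
t=1.250: state=(-0.345, 1.947)
t=1.500: state=(0.175, 1.914)
t=1.750: state=(0.495, 0.510)
t=2.000: state=(0.418, -1.044)
t=2.250: state=(0.053, -1.655)
t=2.500: state=(-0.299, -0.977)
t=2.750: state=(-0.385, 0.304)
t=3.000: state=(-0.181, 1.190)
t=3.250: state=(0.126, 1.090)
t=3.500: state=(0.297, 0.208)
t=3.750: state=(0.228, -0.698)
t=4.000: state=(0.003, -0.972)
t=4.250: state=(-0.193, -0.495)
t=4.500: state=(-0.220, 0.275)
t=4.750: state=(-0.082, 0.736)
t=5.000: state=(0.096, 0.593)
t=5.250: state=(0.179, 0.035)
t=5.500: state=(0.119, -0.470)
t=5.750: state=(-0.020, -0.559)
t=6.000: state=(-0.125, -0.225)
t=6.250: state=(-0.123, 0.227)
t=6.500: state=(-0.031, 0.449)
t=6.750: state=(0.071, 0.309)
t=6.850: state=(0.095, 0.180)

(theta, omega) = (0.095, 0.180)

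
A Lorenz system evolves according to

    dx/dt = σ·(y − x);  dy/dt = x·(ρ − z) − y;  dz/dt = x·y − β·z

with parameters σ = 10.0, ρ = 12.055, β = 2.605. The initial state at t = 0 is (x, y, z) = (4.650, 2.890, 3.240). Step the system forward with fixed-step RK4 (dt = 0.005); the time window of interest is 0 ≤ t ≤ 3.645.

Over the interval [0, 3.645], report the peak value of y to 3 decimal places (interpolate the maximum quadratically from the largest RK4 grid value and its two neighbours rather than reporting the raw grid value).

t=0.000: state=(4.650, 2.890, 3.240)
step 1 (dt=0.005): k1=(-17.600, 38.100, 4.998), k2=(-16.208, 37.559, 5.277), k3=(-16.256, 37.588, 5.280), k4=(-14.908, 37.075, 5.553); state += dt/6·(k1+2k2+2k3+k4)
t=0.005: state=(4.569, 3.078, 3.266)
t=0.010: state=(4.501, 3.261, 3.296)
t=0.015: state=(4.445, 3.440, 3.327)
continuing one RK4 step at a time; state shown every 40 steps (Δt=0.2):
t=0.200: state=(6.741, 9.020, 7.266)
t=0.400: state=(8.425, 6.799, 16.054)
t=0.600: state=(3.721, 1.949, 13.022)
t=0.800: state=(2.215, 2.229, 8.515)
t=1.000: state=(3.190, 4.131, 6.344)
t=1.200: state=(5.929, 7.570, 8.122)
t=1.400: state=(7.677, 7.174, 13.903)
t=1.600: state=(4.870, 3.392, 13.180)
t=1.800: state=(3.324, 3.225, 9.655)
t=2.000: state=(4.103, 4.914, 8.011)
t=2.200: state=(6.149, 7.151, 9.833)
t=2.400: state=(6.753, 6.177, 13.190)
t=2.600: state=(4.873, 3.997, 12.230)
t=2.800: state=(4.052, 4.107, 9.857)
t=3.000: state=(4.871, 5.552, 9.178)
t=3.200: state=(6.202, 6.641, 10.996)
t=3.400: state=(6.033, 5.478, 12.563)
t=3.600: state=(4.827, 4.382, 11.449)
t=3.645: state=(4.658, 4.356, 11.060)
largest grid value and its neighbours: y(0.270)=9.96764, y(0.275)=9.96781, y(0.280)=9.95721
parabola through these three points peaks at t≈0.273 with y≈9.96907

max y = 9.969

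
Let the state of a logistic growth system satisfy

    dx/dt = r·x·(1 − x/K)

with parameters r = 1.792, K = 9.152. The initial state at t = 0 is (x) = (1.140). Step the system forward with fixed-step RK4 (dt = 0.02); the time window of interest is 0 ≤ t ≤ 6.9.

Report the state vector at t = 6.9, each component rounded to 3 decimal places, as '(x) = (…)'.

(x) = (9.152)

t=0.000: state=(1.140)
step 1 (dt=0.02): k1=(1.788), k2=(1.812), k3=(1.813), k4=(1.837); state += dt/6·(k1+2k2+2k3+k4)
t=0.020: state=(1.176)
t=0.040: state=(1.213)
t=0.060: state=(1.252)
continuing one RK4 step at a time; state shown every 25 steps (Δt=0.5):
t=0.500: state=(2.366)
t=1.000: state=(4.215)
t=1.500: state=(6.192)
t=2.000: state=(7.658)
t=2.500: state=(8.477)
t=3.000: state=(8.864)
t=3.500: state=(9.032)
t=4.000: state=(9.103)
t=4.500: state=(9.132)
t=5.000: state=(9.144)
t=5.500: state=(9.149)
t=6.000: state=(9.151)
t=6.500: state=(9.151)
t=6.900: state=(9.152)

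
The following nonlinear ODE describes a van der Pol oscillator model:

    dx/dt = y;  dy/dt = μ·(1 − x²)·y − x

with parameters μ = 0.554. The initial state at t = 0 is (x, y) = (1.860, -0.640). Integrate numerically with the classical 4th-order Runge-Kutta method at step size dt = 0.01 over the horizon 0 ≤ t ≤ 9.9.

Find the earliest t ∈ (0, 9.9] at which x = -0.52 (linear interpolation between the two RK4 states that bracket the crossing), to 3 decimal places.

t=0.000: state=(1.860, -0.640)
step 1 (dt=0.01): k1=(-0.640, -0.988), k2=(-0.645, -0.982), k3=(-0.645, -0.982), k4=(-0.650, -0.977); state += dt/6·(k1+2k2+2k3+k4)
t=0.010: state=(1.854, -0.650)
t=0.020: state=(1.847, -0.660)
t=0.030: state=(1.840, -0.669)
continuing one RK4 step at a time; state shown every 50 steps (Δt=0.5):
t=0.500: state=(1.431, -1.062)
t=1.000: state=(0.789, -1.532)
t=1.500: state=(-0.126, -2.126)
t=1.670: state=(-0.500, -2.258)
next step: t=1.680: state=(-0.523, -2.262) — x has crossed -0.52
linear interpolation between t=1.670 (-0.50004) and t=1.680 (-0.52263) → t≈1.679

t = 1.679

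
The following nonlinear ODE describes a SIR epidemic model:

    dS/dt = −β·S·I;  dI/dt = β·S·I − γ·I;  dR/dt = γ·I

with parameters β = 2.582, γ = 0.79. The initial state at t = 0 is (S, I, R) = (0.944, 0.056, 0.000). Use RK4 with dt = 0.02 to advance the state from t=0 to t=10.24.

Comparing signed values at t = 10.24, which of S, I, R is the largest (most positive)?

t=0.000: state=(0.944, 0.056, 0.000)
step 1 (dt=0.02): k1=(-0.136, 0.092, 0.044), k2=(-0.139, 0.094, 0.045), k3=(-0.139, 0.094, 0.045), k4=(-0.141, 0.095, 0.046); state += dt/6·(k1+2k2+2k3+k4)
t=0.020: state=(0.941, 0.058, 0.001)
t=0.040: state=(0.938, 0.060, 0.002)
t=0.060: state=(0.935, 0.062, 0.003)
continuing one RK4 step at a time; state shown every 25 steps (Δt=0.5):
t=0.500: state=(0.846, 0.121, 0.034)
t=1.000: state=(0.681, 0.219, 0.100)
t=1.500: state=(0.481, 0.313, 0.206)
t=2.000: state=(0.312, 0.349, 0.339)
t=2.500: state=(0.201, 0.325, 0.474)
t=3.000: state=(0.136, 0.271, 0.592)
t=3.500: state=(0.100, 0.212, 0.688)
t=4.000: state=(0.078, 0.160, 0.761)
t=4.500: state=(0.066, 0.119, 0.816)
t=5.000: state=(0.058, 0.086, 0.856)
t=5.500: state=(0.052, 0.062, 0.885)
t=6.000: state=(0.049, 0.045, 0.906)
t=6.500: state=(0.046, 0.032, 0.921)
t=7.000: state=(0.045, 0.023, 0.932)
t=7.500: state=(0.044, 0.016, 0.940)
t=8.000: state=(0.043, 0.012, 0.945)
t=8.500: state=(0.042, 0.008, 0.949)
t=9.000: state=(0.042, 0.006, 0.952)
t=9.500: state=(0.042, 0.004, 0.954)
t=10.000: state=(0.042, 0.003, 0.955)
t=10.240: state=(0.042, 0.003, 0.956)
compare at T: S=0.042, I=0.003, R=0.956

largest component: R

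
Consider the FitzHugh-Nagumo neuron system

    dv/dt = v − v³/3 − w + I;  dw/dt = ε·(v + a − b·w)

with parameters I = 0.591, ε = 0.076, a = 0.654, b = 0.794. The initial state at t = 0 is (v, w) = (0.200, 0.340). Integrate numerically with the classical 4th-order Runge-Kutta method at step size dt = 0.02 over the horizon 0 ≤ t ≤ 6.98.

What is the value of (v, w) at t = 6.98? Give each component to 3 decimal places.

(v, w) = (1.437, 1.120)

t=0.000: state=(0.200, 0.340)
step 1 (dt=0.02): k1=(0.448, 0.044), k2=(0.452, 0.045), k3=(0.452, 0.045), k4=(0.456, 0.045); state += dt/6·(k1+2k2+2k3+k4)
t=0.020: state=(0.209, 0.341)
t=0.040: state=(0.218, 0.342)
t=0.060: state=(0.228, 0.343)
continuing one RK4 step at a time; state shown every 25 steps (Δt=0.5):
t=0.500: state=(0.477, 0.367)
t=1.000: state=(0.858, 0.405)
t=1.500: state=(1.262, 0.457)
t=2.000: state=(1.543, 0.521)
t=2.500: state=(1.665, 0.591)
t=3.000: state=(1.693, 0.661)
t=3.500: state=(1.682, 0.729)
t=4.000: state=(1.656, 0.794)
t=4.500: state=(1.623, 0.856)
t=5.000: state=(1.588, 0.916)
t=5.500: state=(1.552, 0.972)
t=6.000: state=(1.514, 1.025)
t=6.500: state=(1.475, 1.075)
t=6.980: state=(1.437, 1.120)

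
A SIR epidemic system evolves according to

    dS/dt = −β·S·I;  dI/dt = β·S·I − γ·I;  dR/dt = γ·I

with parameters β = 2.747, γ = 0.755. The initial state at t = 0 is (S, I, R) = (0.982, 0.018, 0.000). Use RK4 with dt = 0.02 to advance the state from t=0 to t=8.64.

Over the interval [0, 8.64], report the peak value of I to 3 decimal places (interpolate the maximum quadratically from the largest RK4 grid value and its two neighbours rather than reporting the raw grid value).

t=0.000: state=(0.982, 0.018, 0.000)
step 1 (dt=0.02): k1=(-0.049, 0.035, 0.014), k2=(-0.049, 0.036, 0.014), k3=(-0.049, 0.036, 0.014), k4=(-0.050, 0.036, 0.014); state += dt/6·(k1+2k2+2k3+k4)
t=0.020: state=(0.981, 0.019, 0.000)
t=0.040: state=(0.980, 0.019, 0.001)
t=0.060: state=(0.979, 0.020, 0.001)
continuing one RK4 step at a time; state shown every 25 steps (Δt=0.5):
t=0.500: state=(0.942, 0.046, 0.011)
t=1.000: state=(0.851, 0.110, 0.039)
t=1.500: state=(0.682, 0.218, 0.100)
t=2.000: state=(0.467, 0.329, 0.205)
t=2.500: state=(0.285, 0.375, 0.340)
t=3.000: state=(0.172, 0.349, 0.478)
t=3.500: state=(0.111, 0.290, 0.600)
t=4.000: state=(0.078, 0.226, 0.697)
t=4.500: state=(0.059, 0.170, 0.771)
t=5.000: state=(0.049, 0.125, 0.826)
t=5.500: state=(0.042, 0.091, 0.867)
t=6.000: state=(0.038, 0.066, 0.896)
t=6.500: state=(0.035, 0.048, 0.918)
t=7.000: state=(0.033, 0.034, 0.933)
t=7.500: state=(0.032, 0.025, 0.944)
t=8.000: state=(0.031, 0.018, 0.952)
t=8.500: state=(0.030, 0.013, 0.957)
t=8.640: state=(0.030, 0.011, 0.959)
largest grid value and its neighbours: I(2.520)=0.37514, I(2.540)=0.37517, I(2.560)=0.37508
parabola through these three points peaks at t≈2.535 with I≈0.37517

max I = 0.375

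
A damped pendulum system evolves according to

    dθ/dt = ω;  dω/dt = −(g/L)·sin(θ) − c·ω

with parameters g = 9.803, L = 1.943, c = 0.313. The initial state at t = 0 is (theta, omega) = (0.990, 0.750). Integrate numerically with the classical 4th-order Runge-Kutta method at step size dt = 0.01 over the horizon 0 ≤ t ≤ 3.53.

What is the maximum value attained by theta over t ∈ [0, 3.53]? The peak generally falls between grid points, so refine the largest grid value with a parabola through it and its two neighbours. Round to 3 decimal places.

max theta = 1.053

t=0.000: state=(0.990, 0.750)
step 1 (dt=0.01): k1=(0.750, -4.453), k2=(0.728, -4.456), k3=(0.728, -4.456), k4=(0.705, -4.459); state += dt/6·(k1+2k2+2k3+k4)
t=0.010: state=(0.997, 0.705)
t=0.020: state=(1.004, 0.661)
t=0.030: state=(1.010, 0.616)
continuing one RK4 step at a time; state shown every 20 steps (Δt=0.2):
t=0.200: state=(1.051, -0.137)
t=0.400: state=(0.940, -0.955)
t=0.600: state=(0.680, -1.610)
t=0.800: state=(0.315, -1.980)
t=1.000: state=(-0.087, -1.968)
t=1.200: state=(-0.447, -1.584)
t=1.400: state=(-0.704, -0.947)
t=1.600: state=(-0.820, -0.206)
t=1.800: state=(-0.787, 0.518)
t=2.000: state=(-0.620, 1.126)
t=2.200: state=(-0.351, 1.517)
t=2.400: state=(-0.033, 1.611)
t=2.600: state=(0.272, 1.392)
t=2.800: state=(0.507, 0.929)
t=3.000: state=(0.635, 0.336)
t=3.200: state=(0.640, -0.275)
t=3.400: state=(0.530, -0.805)
t=3.530: state=(0.408, -1.065)
largest grid value and its neighbours: theta(0.160)=1.05291, theta(0.170)=1.05307, theta(0.180)=1.05279
parabola through these three points peaks at t≈0.169 with theta≈1.05308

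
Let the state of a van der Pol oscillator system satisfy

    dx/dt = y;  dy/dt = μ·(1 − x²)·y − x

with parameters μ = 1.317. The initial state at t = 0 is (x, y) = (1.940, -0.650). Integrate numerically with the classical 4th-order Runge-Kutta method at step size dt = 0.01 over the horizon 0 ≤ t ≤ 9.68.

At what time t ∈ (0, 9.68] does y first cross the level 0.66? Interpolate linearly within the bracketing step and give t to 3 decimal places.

t = 4.111

t=0.000: state=(1.940, -0.650)
step 1 (dt=0.01): k1=(-0.650, 0.426), k2=(-0.648, 0.411), k3=(-0.648, 0.411), k4=(-0.646, 0.396); state += dt/6·(k1+2k2+2k3+k4)
t=0.010: state=(1.934, -0.646)
t=0.020: state=(1.927, -0.642)
t=0.030: state=(1.921, -0.639)
continuing one RK4 step at a time; state shown every 50 steps (Δt=0.5):
t=0.500: state=(1.629, -0.644)
t=1.000: state=(1.265, -0.842)
t=1.500: state=(0.740, -1.334)
t=2.000: state=(-0.194, -2.545)
t=2.500: state=(-1.588, -2.175)
t=3.000: state=(-2.015, 0.043)
t=3.500: state=(-1.861, 0.460)
t=4.000: state=(-1.590, 0.620)
t=4.110: state=(-1.520, 0.660)
next step: t=4.120: state=(-1.513, 0.664) — y has crossed 0.66
linear interpolation between t=4.110 (0.65966) and t=4.120 (0.66350) → t≈4.111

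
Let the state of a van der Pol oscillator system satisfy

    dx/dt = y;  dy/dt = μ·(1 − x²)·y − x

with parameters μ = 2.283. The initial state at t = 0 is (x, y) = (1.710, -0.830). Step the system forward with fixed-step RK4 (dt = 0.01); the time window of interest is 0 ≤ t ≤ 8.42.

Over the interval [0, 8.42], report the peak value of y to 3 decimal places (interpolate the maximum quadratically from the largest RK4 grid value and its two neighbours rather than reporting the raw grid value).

max y = 4.165

t=0.000: state=(1.710, -0.830)
step 1 (dt=0.01): k1=(-0.830, 1.936), k2=(-0.820, 1.871), k3=(-0.821, 1.873), k4=(-0.811, 1.810); state += dt/6·(k1+2k2+2k3+k4)
t=0.010: state=(1.702, -0.811)
t=0.020: state=(1.694, -0.794)
t=0.030: state=(1.686, -0.777)
continuing one RK4 step at a time; state shown every 50 steps (Δt=0.5):
t=0.500: state=(1.395, -0.581)
t=1.000: state=(1.062, -0.806)
t=1.500: state=(0.487, -1.700)
t=2.000: state=(-1.008, -4.175)
t=2.500: state=(-2.021, -0.131)
t=3.000: state=(-1.934, 0.286)
t=3.500: state=(-1.777, 0.339)
t=4.000: state=(-1.592, 0.406)
t=4.500: state=(-1.362, 0.525)
t=5.000: state=(-1.042, 0.800)
t=5.500: state=(-0.462, 1.733)
t=6.000: state=(1.055, 4.138)
t=6.500: state=(2.019, 0.100)
t=7.000: state=(1.928, -0.288)
t=7.500: state=(1.770, -0.341)
t=8.000: state=(1.584, -0.409)
t=8.420: state=(1.393, -0.506)
largest grid value and its neighbours: y(5.960)=4.15683, y(5.970)=4.16406, y(5.980)=4.16351
parabola through these three points peaks at t≈5.974 with y≈4.16478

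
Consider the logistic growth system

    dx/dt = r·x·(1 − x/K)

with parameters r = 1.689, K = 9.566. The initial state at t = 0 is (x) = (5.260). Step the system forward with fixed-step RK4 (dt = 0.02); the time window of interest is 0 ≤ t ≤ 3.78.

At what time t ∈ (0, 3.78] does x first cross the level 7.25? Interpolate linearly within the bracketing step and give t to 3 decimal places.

t=0.000: state=(5.260)
step 1 (dt=0.02): k1=(3.999), k2=(3.992), k3=(3.992), k4=(3.984); state += dt/6·(k1+2k2+2k3+k4)
t=0.020: state=(5.340)
t=0.040: state=(5.419)
t=0.060: state=(5.499)
continuing one RK4 step at a time; state shown every 10 steps (Δt=0.2):
t=0.200: state=(6.039)
t=0.400: state=(6.753)
t=0.540: state=(7.199)
next step: t=0.560: state=(7.258) — x has crossed 7.25
linear interpolation between t=0.540 (7.19876) and t=0.560 (7.25842) → t≈0.557

t = 0.557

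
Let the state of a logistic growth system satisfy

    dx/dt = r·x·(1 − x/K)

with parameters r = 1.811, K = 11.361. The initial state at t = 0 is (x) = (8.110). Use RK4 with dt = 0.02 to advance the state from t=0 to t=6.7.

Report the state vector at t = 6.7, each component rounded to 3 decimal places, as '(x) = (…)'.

t=0.000: state=(8.110)
step 1 (dt=0.02): k1=(4.203), k2=(4.170), k3=(4.170), k4=(4.137); state += dt/6·(k1+2k2+2k3+k4)
t=0.020: state=(8.193)
t=0.040: state=(8.275)
t=0.060: state=(8.356)
continuing one RK4 step at a time; state shown every 25 steps (Δt=0.5):
t=0.500: state=(9.776)
t=1.000: state=(10.662)
t=1.500: state=(11.068)
t=2.000: state=(11.241)
t=2.500: state=(11.312)
t=3.000: state=(11.341)
t=3.500: state=(11.353)
t=4.000: state=(11.358)
t=4.500: state=(11.360)
t=5.000: state=(11.360)
t=5.500: state=(11.361)
t=6.000: state=(11.361)
t=6.500: state=(11.361)
t=6.700: state=(11.361)

(x) = (11.361)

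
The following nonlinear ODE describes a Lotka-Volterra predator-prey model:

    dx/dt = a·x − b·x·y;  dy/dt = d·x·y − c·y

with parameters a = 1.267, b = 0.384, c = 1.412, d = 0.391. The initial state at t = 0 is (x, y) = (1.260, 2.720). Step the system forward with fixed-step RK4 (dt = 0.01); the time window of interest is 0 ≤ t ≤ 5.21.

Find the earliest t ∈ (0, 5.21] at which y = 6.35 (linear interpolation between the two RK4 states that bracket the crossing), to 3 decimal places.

t=0.000: state=(1.260, 2.720)
step 1 (dt=0.01): k1=(0.280, -2.501), k2=(0.287, -2.488), k3=(0.287, -2.488), k4=(0.293, -2.475); state += dt/6·(k1+2k2+2k3+k4)
t=0.010: state=(1.263, 2.695)
t=0.020: state=(1.266, 2.671)
t=0.030: state=(1.269, 2.646)
continuing one RK4 step at a time; state shown every 20 steps (Δt=0.2):
t=0.200: state=(1.341, 2.270)
t=0.400: state=(1.473, 1.910)
t=0.600: state=(1.657, 1.627)
t=0.800: state=(1.901, 1.409)
t=1.000: state=(2.212, 1.247)
t=1.200: state=(2.602, 1.134)
t=1.400: state=(3.081, 1.067)
t=1.600: state=(3.662, 1.047)
t=1.800: state=(4.350, 1.079)
t=2.000: state=(5.141, 1.178)
t=2.200: state=(6.010, 1.373)
t=2.400: state=(6.886, 1.715)
t=2.600: state=(7.622, 2.284)
t=2.800: state=(7.981, 3.180)
t=3.000: state=(7.688, 4.446)
t=3.200: state=(6.658, 5.900)
t=3.260: state=(6.241, 6.306)
next step: t=3.270: state=(6.168, 6.371) — y has crossed 6.35
linear interpolation between t=3.260 (6.30643) and t=3.270 (6.37070) → t≈3.267

t = 3.267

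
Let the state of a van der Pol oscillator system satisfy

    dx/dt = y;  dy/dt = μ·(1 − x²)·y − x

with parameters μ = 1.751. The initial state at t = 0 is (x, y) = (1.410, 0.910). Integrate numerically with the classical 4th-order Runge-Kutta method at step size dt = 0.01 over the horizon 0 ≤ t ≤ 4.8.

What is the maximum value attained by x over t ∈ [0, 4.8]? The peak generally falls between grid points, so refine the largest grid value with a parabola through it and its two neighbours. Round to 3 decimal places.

t=0.000: state=(1.410, 0.910)
step 1 (dt=0.01): k1=(0.910, -2.984), k2=(0.895, -2.983), k3=(0.895, -2.983), k4=(0.880, -2.981); state += dt/6·(k1+2k2+2k3+k4)
t=0.010: state=(1.419, 0.880)
t=0.020: state=(1.428, 0.850)
t=0.030: state=(1.436, 0.821)
continuing one RK4 step at a time; state shown every 20 steps (Δt=0.2):
t=0.200: state=(1.535, 0.358)
t=0.400: state=(1.565, -0.027)
t=0.600: state=(1.534, -0.262)
t=0.800: state=(1.466, -0.413)
t=1.000: state=(1.371, -0.529)
t=1.200: state=(1.254, -0.644)
t=1.400: state=(1.112, -0.781)
t=1.600: state=(0.938, -0.970)
t=1.800: state=(0.718, -1.257)
t=2.000: state=(0.424, -1.715)
t=2.200: state=(0.014, -2.436)
t=2.400: state=(-0.561, -3.287)
t=2.600: state=(-1.245, -3.281)
t=2.800: state=(-1.766, -1.798)
t=3.000: state=(-1.980, -0.479)
t=3.200: state=(-2.010, 0.081)
t=3.400: state=(-1.971, 0.277)
t=3.600: state=(-1.907, 0.355)
t=3.800: state=(-1.831, 0.399)
t=4.000: state=(-1.748, 0.435)
t=4.200: state=(-1.657, 0.474)
t=4.400: state=(-1.558, 0.520)
t=4.600: state=(-1.449, 0.579)
t=4.800: state=(-1.325, 0.657)
largest grid value and its neighbours: x(0.370)=1.56501, x(0.380)=1.56512, x(0.390)=1.56508
parabola through these three points peaks at t≈0.382 with x≈1.56513

max x = 1.565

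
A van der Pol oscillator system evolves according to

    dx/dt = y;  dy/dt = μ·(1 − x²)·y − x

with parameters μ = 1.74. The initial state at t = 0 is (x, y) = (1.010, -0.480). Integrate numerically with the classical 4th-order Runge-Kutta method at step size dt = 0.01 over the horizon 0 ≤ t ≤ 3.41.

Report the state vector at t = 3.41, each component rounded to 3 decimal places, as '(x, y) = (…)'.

t=0.000: state=(1.010, -0.480)
step 1 (dt=0.01): k1=(-0.480, -0.993), k2=(-0.485, -0.995), k3=(-0.485, -0.995), k4=(-0.490, -0.996); state += dt/6·(k1+2k2+2k3+k4)
t=0.010: state=(1.005, -0.490)
t=0.020: state=(1.000, -0.500)
t=0.030: state=(0.995, -0.510)
continuing one RK4 step at a time; state shown every 20 steps (Δt=0.2):
t=0.200: state=(0.893, -0.690)
t=0.400: state=(0.731, -0.949)
t=0.600: state=(0.507, -1.313)
t=0.800: state=(0.194, -1.858)
t=1.000: state=(-0.251, -2.616)
t=1.200: state=(-0.843, -3.200)
t=1.400: state=(-1.449, -2.606)
t=1.600: state=(-1.826, -1.163)
t=1.800: state=(-1.952, -0.218)
t=2.000: state=(-1.951, 0.168)
t=2.200: state=(-1.900, 0.315)
t=2.400: state=(-1.830, 0.384)
t=2.600: state=(-1.748, 0.430)
t=2.800: state=(-1.658, 0.472)
t=3.000: state=(-1.559, 0.520)
t=3.200: state=(-1.449, 0.580)
t=3.400: state=(-1.326, 0.659)
t=3.410: state=(-1.319, 0.663)

(x, y) = (-1.319, 0.663)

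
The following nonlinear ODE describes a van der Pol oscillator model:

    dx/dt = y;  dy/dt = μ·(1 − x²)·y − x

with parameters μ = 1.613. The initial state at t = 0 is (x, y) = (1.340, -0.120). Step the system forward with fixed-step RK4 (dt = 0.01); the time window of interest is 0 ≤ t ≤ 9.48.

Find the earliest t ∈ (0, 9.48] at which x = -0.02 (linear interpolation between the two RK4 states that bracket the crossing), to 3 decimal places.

t=0.000: state=(1.340, -0.120)
step 1 (dt=0.01): k1=(-0.120, -1.186), k2=(-0.126, -1.178), k3=(-0.126, -1.178), k4=(-0.132, -1.170); state += dt/6·(k1+2k2+2k3+k4)
t=0.010: state=(1.339, -0.132)
t=0.020: state=(1.337, -0.143)
t=0.030: state=(1.336, -0.155)
continuing one RK4 step at a time; state shown every 50 steps (Δt=0.5):
t=0.500: state=(1.156, -0.587)
t=1.000: state=(0.741, -1.130)
t=1.460: state=(-0.010, -2.312)
next step: t=1.470: state=(-0.034, -2.350) — x has crossed -0.02
linear interpolation between t=1.460 (-0.01040) and t=1.470 (-0.03371) → t≈1.464

t = 1.464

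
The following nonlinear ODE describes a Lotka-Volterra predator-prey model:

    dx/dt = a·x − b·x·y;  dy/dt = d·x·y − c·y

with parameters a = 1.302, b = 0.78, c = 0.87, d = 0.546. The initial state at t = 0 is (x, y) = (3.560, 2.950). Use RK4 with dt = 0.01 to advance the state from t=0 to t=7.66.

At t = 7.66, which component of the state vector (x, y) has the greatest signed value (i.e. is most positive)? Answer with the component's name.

t=0.000: state=(3.560, 2.950)
step 1 (dt=0.01): k1=(-3.556, 3.168), k2=(-3.582, 3.156), k3=(-3.582, 3.156), k4=(-3.607, 3.143); state += dt/6·(k1+2k2+2k3+k4)
t=0.010: state=(3.524, 2.982)
t=0.020: state=(3.488, 3.013)
t=0.030: state=(3.451, 3.044)
continuing one RK4 step at a time; state shown every 25 steps (Δt=0.25):
t=0.250: state=(2.586, 3.614)
t=0.500: state=(1.711, 3.888)
t=0.750: state=(1.116, 3.782)
t=1.000: state=(0.762, 3.451)
t=1.250: state=(0.560, 3.034)
t=1.500: state=(0.447, 2.613)
t=1.750: state=(0.387, 2.225)
t=2.000: state=(0.359, 1.883)
t=2.250: state=(0.355, 1.590)
t=2.500: state=(0.369, 1.344)
t=2.750: state=(0.402, 1.139)
t=3.000: state=(0.453, 0.971)
t=3.250: state=(0.526, 0.835)
t=3.500: state=(0.626, 0.727)
t=3.750: state=(0.759, 0.642)
t=4.000: state=(0.933, 0.580)
t=4.250: state=(1.159, 0.538)
t=4.500: state=(1.449, 0.517)
t=4.750: state=(1.815, 0.519)
t=5.000: state=(2.265, 0.551)
t=5.250: state=(2.799, 0.626)
t=5.500: state=(3.388, 0.767)
t=5.750: state=(3.951, 1.020)
t=6.000: state=(4.315, 1.448)
t=6.250: state=(4.243, 2.102)
t=6.500: state=(3.608, 2.907)
t=6.750: state=(2.640, 3.587)
t=7.000: state=(1.752, 3.884)
t=7.250: state=(1.142, 3.795)
t=7.500: state=(0.776, 3.472)
t=7.660: state=(0.630, 3.211)
compare at T: x=0.630, y=3.211

largest component: y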